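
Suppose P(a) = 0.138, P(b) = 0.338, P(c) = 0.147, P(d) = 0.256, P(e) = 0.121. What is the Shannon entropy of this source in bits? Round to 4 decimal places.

2.2018 bits

H = −Σ pᵢ log₂ pᵢ.
−0.138·log₂(0.138) = 0.3943
−0.338·log₂(0.338) = 0.5289
−0.147·log₂(0.147) = 0.4066
−0.256·log₂(0.256) = 0.5032
−0.121·log₂(0.121) = 0.3687
Sum ≈ 2.2018 → 2.2018 bits.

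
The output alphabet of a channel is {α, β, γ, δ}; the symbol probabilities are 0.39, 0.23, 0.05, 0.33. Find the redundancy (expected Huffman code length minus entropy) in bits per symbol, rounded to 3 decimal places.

0.129 bits

Entropy H = −Σ p log₂ p ≈ 1.7614 bits.
Huffman merges: 1/20+23/100→7/25; 7/25+33/100→61/100; 39/100+61/100→1. L = 189/100 ≈ 1.8900.
L − H = 1.8900 − 1.7614 = 0.129 bits.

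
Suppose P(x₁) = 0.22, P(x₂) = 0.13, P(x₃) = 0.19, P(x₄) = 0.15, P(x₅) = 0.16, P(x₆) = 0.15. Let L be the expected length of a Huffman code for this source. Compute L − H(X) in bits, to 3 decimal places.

Entropy H = −Σ p log₂ p ≈ 2.5626 bits.
Huffman merges: 13/100+3/20→7/25; 3/20+4/25→31/100; 19/100+11/50→41/100; 7/25+31/100→59/100; 41/100+59/100→1. L = 259/100 ≈ 2.5900.
L − H = 2.5900 − 2.5626 = 0.027 bits.

0.027 bits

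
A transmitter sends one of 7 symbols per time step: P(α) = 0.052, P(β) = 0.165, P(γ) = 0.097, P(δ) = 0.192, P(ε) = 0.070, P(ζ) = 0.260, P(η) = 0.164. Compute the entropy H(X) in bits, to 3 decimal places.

H = −Σ pᵢ log₂ pᵢ.
−0.052·log₂(0.052) = 0.2218
−0.165·log₂(0.165) = 0.4289
−0.097·log₂(0.097) = 0.3265
−0.192·log₂(0.192) = 0.4571
−0.070·log₂(0.070) = 0.2686
−0.260·log₂(0.260) = 0.5053
−0.164·log₂(0.164) = 0.4278
Sum ≈ 2.6359 → 2.636 bits.

2.636 bits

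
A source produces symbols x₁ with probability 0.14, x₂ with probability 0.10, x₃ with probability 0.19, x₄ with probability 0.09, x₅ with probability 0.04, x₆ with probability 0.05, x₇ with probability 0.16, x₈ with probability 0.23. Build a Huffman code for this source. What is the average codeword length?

Repeatedly combine the two least-probable nodes; the expected code length is the sum of the merged weights.
merge 1/25 + 1/20 → 9/100
merge 9/100 + 9/100 → 9/50
merge 1/10 + 7/50 → 6/25
merge 4/25 + 9/50 → 17/50
merge 19/100 + 23/100 → 21/50
merge 6/25 + 17/50 → 29/50
merge 21/50 + 29/50 → 1
L = 9/100 + 9/50 + 6/25 + 17/50 + 21/50 + 29/50 + 1 = 57/20 = 2.85 bits/symbol.

2.85 bits/symbol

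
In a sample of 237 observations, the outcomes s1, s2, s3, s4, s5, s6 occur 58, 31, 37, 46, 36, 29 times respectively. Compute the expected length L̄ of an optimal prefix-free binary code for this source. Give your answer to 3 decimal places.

2.561 bits/symbol

Probabilities are the counts divided by 237.
Repeatedly combine the two least-probable nodes; the expected code length is the sum of the merged weights.
merge 29/237 + 31/237 → 20/79
merge 12/79 + 37/237 → 73/237
merge 46/237 + 58/237 → 104/237
merge 20/79 + 73/237 → 133/237
merge 104/237 + 133/237 → 1
L = 20/79 + 73/237 + 104/237 + 133/237 + 1 = 607/237 ≈ 2.561 bits/symbol.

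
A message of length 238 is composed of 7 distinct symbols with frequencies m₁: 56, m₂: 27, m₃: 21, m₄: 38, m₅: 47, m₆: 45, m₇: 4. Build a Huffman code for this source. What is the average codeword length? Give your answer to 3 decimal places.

Probabilities are the counts divided by 238.
Repeatedly combine the two least-probable nodes; the expected code length is the sum of the merged weights.
merge 2/119 + 3/34 → 25/238
merge 25/238 + 27/238 → 26/119
merge 19/119 + 45/238 → 83/238
merge 47/238 + 26/119 → 99/238
merge 4/17 + 83/238 → 139/238
merge 99/238 + 139/238 → 1
L = 25/238 + 26/119 + 83/238 + 99/238 + 139/238 + 1 = 318/119 ≈ 2.672 bits/symbol.

2.672 bits/symbol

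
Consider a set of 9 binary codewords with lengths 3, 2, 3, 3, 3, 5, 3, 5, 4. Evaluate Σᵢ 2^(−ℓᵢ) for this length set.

With common denominator 2^5 = 32: Σ 2^(−ℓᵢ) = 4/32 + 8/32 + 4/32 + 4/32 + 4/32 + 1/32 + 4/32 + 1/32 + 2/32 = 32/32 = 1.

1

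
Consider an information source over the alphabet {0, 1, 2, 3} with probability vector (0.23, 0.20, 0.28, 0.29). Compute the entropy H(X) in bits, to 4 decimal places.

H = −Σ pᵢ log₂ pᵢ.
−0.23·log₂(0.23) = 0.4877
−0.20·log₂(0.20) = 0.4644
−0.28·log₂(0.28) = 0.5142
−0.29·log₂(0.29) = 0.5179
Sum ≈ 1.9842 → 1.9842 bits.

1.9842 bits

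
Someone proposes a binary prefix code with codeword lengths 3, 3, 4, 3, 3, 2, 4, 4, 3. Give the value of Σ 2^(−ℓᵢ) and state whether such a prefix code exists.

1.0625; no

With common denominator 2^4 = 16: Σ 2^(−ℓᵢ) = 2/16 + 2/16 + 1/16 + 2/16 + 2/16 + 4/16 + 1/16 + 1/16 + 2/16 = 17/16 = 1.0625.
Kraft's inequality requires Σ ≤ 1; here Σ = 1.0625 > 1, so no such prefix code exists.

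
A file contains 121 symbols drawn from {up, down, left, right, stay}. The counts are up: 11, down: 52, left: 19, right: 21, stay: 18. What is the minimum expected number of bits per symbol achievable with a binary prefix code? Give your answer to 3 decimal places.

Probabilities are the counts divided by 121.
Repeatedly combine the two least-probable nodes; the expected code length is the sum of the merged weights.
merge 1/11 + 18/121 → 29/121
merge 19/121 + 21/121 → 40/121
merge 29/121 + 40/121 → 69/121
merge 52/121 + 69/121 → 1
L = 29/121 + 40/121 + 69/121 + 1 = 259/121 ≈ 2.140 bits/symbol.

2.140 bits/symbol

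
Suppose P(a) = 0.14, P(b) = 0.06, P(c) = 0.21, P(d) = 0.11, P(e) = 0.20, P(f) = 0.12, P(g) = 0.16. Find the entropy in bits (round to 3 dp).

2.718 bits

H = −Σ pᵢ log₂ pᵢ.
−0.14·log₂(0.14) = 0.3971
−0.06·log₂(0.06) = 0.2435
−0.21·log₂(0.21) = 0.4728
−0.11·log₂(0.11) = 0.3503
−0.20·log₂(0.20) = 0.4644
−0.12·log₂(0.12) = 0.3671
−0.16·log₂(0.16) = 0.4230
Sum ≈ 2.7182 → 2.718 bits.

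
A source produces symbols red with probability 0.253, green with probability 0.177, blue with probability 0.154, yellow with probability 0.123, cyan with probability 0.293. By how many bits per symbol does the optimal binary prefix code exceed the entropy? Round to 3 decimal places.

Entropy H = −Σ p log₂ p ≈ 2.2502 bits.
Huffman merges: 123/1000+77/500→277/1000; 177/1000+253/1000→43/100; 277/1000+293/1000→57/100; 43/100+57/100→1. L = 2277/1000 ≈ 2.2770.
L − H = 2.2770 − 2.2502 = 0.027 bits.

0.027 bits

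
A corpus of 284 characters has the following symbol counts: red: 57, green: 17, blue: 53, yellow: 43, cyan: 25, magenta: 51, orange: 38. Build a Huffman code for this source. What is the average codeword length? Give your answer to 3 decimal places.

2.761 bits/symbol

Probabilities are the counts divided by 284.
Repeatedly combine the two least-probable nodes; the expected code length is the sum of the merged weights.
merge 17/284 + 25/284 → 21/142
merge 19/142 + 21/142 → 20/71
merge 43/284 + 51/284 → 47/142
merge 53/284 + 57/284 → 55/142
merge 20/71 + 47/142 → 87/142
merge 55/142 + 87/142 → 1
L = 21/142 + 20/71 + 47/142 + 55/142 + 87/142 + 1 = 196/71 ≈ 2.761 bits/symbol.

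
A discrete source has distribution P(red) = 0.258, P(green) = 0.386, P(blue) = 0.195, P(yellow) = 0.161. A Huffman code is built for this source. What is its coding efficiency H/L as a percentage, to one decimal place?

97.4%

Entropy H = −Σ p log₂ p ≈ 1.9185 bits.
Huffman merges: 161/1000+39/200→89/250; 129/500+89/250→307/500; 193/500+307/500→1. L = 197/100 ≈ 1.9700.
Efficiency = H/L = 1.9185/1.9700 = 97.4%.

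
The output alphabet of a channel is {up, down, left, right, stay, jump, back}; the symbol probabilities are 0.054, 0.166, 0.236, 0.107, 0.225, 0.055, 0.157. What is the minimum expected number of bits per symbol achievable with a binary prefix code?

2.648 bits/symbol

Repeatedly combine the two least-probable nodes; the expected code length is the sum of the merged weights.
merge 27/500 + 11/200 → 109/1000
merge 107/1000 + 109/1000 → 27/125
merge 157/1000 + 83/500 → 323/1000
merge 27/125 + 9/40 → 441/1000
merge 59/250 + 323/1000 → 559/1000
merge 441/1000 + 559/1000 → 1
L = 109/1000 + 27/125 + 323/1000 + 441/1000 + 559/1000 + 1 = 331/125 = 2.648 bits/symbol.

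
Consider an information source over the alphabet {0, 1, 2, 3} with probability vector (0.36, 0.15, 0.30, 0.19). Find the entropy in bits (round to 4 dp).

H = −Σ pᵢ log₂ pᵢ.
−0.36·log₂(0.36) = 0.5306
−0.15·log₂(0.15) = 0.4105
−0.30·log₂(0.30) = 0.5211
−0.19·log₂(0.19) = 0.4552
Sum ≈ 1.9175 → 1.9175 bits.

1.9175 bits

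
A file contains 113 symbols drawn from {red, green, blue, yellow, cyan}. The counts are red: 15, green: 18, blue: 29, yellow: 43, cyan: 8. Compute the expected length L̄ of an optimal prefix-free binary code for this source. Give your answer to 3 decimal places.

Probabilities are the counts divided by 113.
Repeatedly combine the two least-probable nodes; the expected code length is the sum of the merged weights.
merge 8/113 + 15/113 → 23/113
merge 18/113 + 23/113 → 41/113
merge 29/113 + 41/113 → 70/113
merge 43/113 + 70/113 → 1
L = 23/113 + 41/113 + 70/113 + 1 = 247/113 ≈ 2.186 bits/symbol.

2.186 bits/symbol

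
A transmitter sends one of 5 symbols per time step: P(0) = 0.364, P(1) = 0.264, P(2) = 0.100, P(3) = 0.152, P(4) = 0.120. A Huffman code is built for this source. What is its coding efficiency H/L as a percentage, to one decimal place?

96.9%

Entropy H = −Σ p log₂ p ≈ 2.1503 bits.
Huffman merges: 1/10+3/25→11/50; 19/125+11/50→93/250; 33/125+91/250→157/250; 93/250+157/250→1. L = 111/50 ≈ 2.2200.
Efficiency = H/L = 2.1503/2.2200 = 96.9%.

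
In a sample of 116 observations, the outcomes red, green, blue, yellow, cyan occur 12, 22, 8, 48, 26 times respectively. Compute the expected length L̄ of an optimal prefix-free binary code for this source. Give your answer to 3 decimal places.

2.121 bits/symbol

Probabilities are the counts divided by 116.
Repeatedly combine the two least-probable nodes; the expected code length is the sum of the merged weights.
merge 2/29 + 3/29 → 5/29
merge 5/29 + 11/58 → 21/58
merge 13/58 + 21/58 → 17/29
merge 12/29 + 17/29 → 1
L = 5/29 + 21/58 + 17/29 + 1 = 123/58 ≈ 2.121 bits/symbol.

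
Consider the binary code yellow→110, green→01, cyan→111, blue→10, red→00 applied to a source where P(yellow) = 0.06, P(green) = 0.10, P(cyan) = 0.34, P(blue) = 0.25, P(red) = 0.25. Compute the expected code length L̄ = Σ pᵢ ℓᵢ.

2.4 bits/symbol

L̄ = Σ pᵢ·ℓᵢ = 0.06·3 + 0.10·2 + 0.34·3 + 0.25·2 + 0.25·2 = 2.4 bits/symbol.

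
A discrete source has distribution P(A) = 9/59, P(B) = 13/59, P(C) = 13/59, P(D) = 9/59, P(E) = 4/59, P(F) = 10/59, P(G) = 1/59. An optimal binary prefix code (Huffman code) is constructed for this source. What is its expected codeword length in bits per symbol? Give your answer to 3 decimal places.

Repeatedly combine the two least-probable nodes; the expected code length is the sum of the merged weights.
merge 1/59 + 4/59 → 5/59
merge 5/59 + 9/59 → 14/59
merge 9/59 + 10/59 → 19/59
merge 13/59 + 13/59 → 26/59
merge 14/59 + 19/59 → 33/59
merge 26/59 + 33/59 → 1
L = 5/59 + 14/59 + 19/59 + 26/59 + 33/59 + 1 = 156/59 ≈ 2.644 bits/symbol.

2.644 bits/symbol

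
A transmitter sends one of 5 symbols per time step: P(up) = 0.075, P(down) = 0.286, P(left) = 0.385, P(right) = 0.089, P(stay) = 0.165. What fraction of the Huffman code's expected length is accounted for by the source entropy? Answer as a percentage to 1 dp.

98.0%

Entropy H = −Σ p log₂ p ≈ 2.0665 bits.
Huffman merges: 3/40+89/1000→41/250; 41/250+33/200→329/1000; 143/500+329/1000→123/200; 77/200+123/200→1. L = 527/250 ≈ 2.1080.
Efficiency = H/L = 2.0665/2.1080 = 98.0%.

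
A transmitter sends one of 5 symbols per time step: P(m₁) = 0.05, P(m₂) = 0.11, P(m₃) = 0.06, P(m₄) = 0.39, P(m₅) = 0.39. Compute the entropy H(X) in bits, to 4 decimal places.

H = −Σ pᵢ log₂ pᵢ.
−0.05·log₂(0.05) = 0.2161
−0.11·log₂(0.11) = 0.3503
−0.06·log₂(0.06) = 0.2435
−0.39·log₂(0.39) = 0.5298
−0.39·log₂(0.39) = 0.5298
Sum ≈ 1.8695 → 1.8695 bits.

1.8695 bits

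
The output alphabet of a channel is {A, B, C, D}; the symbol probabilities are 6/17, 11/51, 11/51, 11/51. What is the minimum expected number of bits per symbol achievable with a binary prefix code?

2 bits/symbol

Repeatedly combine the two least-probable nodes; the expected code length is the sum of the merged weights.
merge 11/51 + 11/51 → 22/51
merge 11/51 + 6/17 → 29/51
merge 22/51 + 29/51 → 1
L = 22/51 + 29/51 + 1 = 2 bits/symbol.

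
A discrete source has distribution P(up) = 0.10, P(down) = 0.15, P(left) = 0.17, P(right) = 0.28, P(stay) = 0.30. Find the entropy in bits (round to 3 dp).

H = −Σ pᵢ log₂ pᵢ.
−0.10·log₂(0.10) = 0.3322
−0.15·log₂(0.15) = 0.4105
−0.17·log₂(0.17) = 0.4346
−0.28·log₂(0.28) = 0.5142
−0.30·log₂(0.30) = 0.5211
Sum ≈ 2.2126 → 2.213 bits.

2.213 bits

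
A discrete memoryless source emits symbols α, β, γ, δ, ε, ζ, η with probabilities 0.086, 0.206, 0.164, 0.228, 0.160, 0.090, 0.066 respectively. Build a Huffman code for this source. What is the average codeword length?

2.718 bits/symbol

Repeatedly combine the two least-probable nodes; the expected code length is the sum of the merged weights.
merge 33/500 + 43/500 → 19/125
merge 9/100 + 19/125 → 121/500
merge 4/25 + 41/250 → 81/250
merge 103/500 + 57/250 → 217/500
merge 121/500 + 81/250 → 283/500
merge 217/500 + 283/500 → 1
L = 19/125 + 121/500 + 81/250 + 217/500 + 283/500 + 1 = 1359/500 = 2.718 bits/symbol.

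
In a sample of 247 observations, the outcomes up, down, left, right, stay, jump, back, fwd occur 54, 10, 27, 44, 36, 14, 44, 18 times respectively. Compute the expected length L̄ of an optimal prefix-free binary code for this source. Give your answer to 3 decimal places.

Probabilities are the counts divided by 247.
Repeatedly combine the two least-probable nodes; the expected code length is the sum of the merged weights.
merge 10/247 + 14/247 → 24/247
merge 18/247 + 24/247 → 42/247
merge 27/247 + 36/247 → 63/247
merge 42/247 + 44/247 → 86/247
merge 44/247 + 54/247 → 98/247
merge 63/247 + 86/247 → 149/247
merge 98/247 + 149/247 → 1
L = 24/247 + 42/247 + 63/247 + 86/247 + 98/247 + 149/247 + 1 = 709/247 ≈ 2.870 bits/symbol.

2.870 bits/symbol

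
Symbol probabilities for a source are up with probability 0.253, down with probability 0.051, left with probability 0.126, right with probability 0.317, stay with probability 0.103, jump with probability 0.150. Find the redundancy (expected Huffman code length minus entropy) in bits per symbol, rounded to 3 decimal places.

Entropy H = −Σ p log₂ p ≈ 2.3709 bits.
Huffman merges: 51/1000+103/1000→77/500; 63/500+3/20→69/250; 77/500+253/1000→407/1000; 69/250+317/1000→593/1000; 407/1000+593/1000→1. L = 243/100 ≈ 2.4300.
L − H = 2.4300 − 2.3709 = 0.059 bits.

0.059 bits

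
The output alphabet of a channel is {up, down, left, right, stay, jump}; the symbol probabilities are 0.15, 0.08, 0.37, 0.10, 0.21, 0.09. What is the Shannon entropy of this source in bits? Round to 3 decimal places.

2.350 bits

H = −Σ pᵢ log₂ pᵢ.
−0.15·log₂(0.15) = 0.4105
−0.08·log₂(0.08) = 0.2915
−0.37·log₂(0.37) = 0.5307
−0.10·log₂(0.10) = 0.3322
−0.21·log₂(0.21) = 0.4728
−0.09·log₂(0.09) = 0.3127
Sum ≈ 2.3505 → 2.350 bits.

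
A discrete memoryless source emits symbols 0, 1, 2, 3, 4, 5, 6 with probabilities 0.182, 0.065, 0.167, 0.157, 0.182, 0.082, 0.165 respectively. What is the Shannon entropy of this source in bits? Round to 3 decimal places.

2.726 bits

H = −Σ pᵢ log₂ pᵢ.
−0.182·log₂(0.182) = 0.4474
−0.065·log₂(0.065) = 0.2563
−0.167·log₂(0.167) = 0.4312
−0.157·log₂(0.157) = 0.4194
−0.182·log₂(0.182) = 0.4474
−0.082·log₂(0.082) = 0.2959
−0.165·log₂(0.165) = 0.4289
Sum ≈ 2.7264 → 2.726 bits.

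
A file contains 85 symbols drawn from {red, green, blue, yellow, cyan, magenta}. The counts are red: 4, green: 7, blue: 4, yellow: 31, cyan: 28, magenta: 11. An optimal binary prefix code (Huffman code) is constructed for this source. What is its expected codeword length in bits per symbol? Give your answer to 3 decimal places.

Probabilities are the counts divided by 85.
Repeatedly combine the two least-probable nodes; the expected code length is the sum of the merged weights.
merge 4/85 + 4/85 → 8/85
merge 7/85 + 8/85 → 3/17
merge 11/85 + 3/17 → 26/85
merge 26/85 + 28/85 → 54/85
merge 31/85 + 54/85 → 1
L = 8/85 + 3/17 + 26/85 + 54/85 + 1 = 188/85 ≈ 2.212 bits/symbol.

2.212 bits/symbol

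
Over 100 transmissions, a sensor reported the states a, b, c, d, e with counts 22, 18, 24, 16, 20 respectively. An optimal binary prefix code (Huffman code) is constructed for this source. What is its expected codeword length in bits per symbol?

2.34 bits/symbol

Probabilities are the counts divided by 100.
Repeatedly combine the two least-probable nodes; the expected code length is the sum of the merged weights.
merge 4/25 + 9/50 → 17/50
merge 1/5 + 11/50 → 21/50
merge 6/25 + 17/50 → 29/50
merge 21/50 + 29/50 → 1
L = 17/50 + 21/50 + 29/50 + 1 = 117/50 = 2.34 bits/symbol.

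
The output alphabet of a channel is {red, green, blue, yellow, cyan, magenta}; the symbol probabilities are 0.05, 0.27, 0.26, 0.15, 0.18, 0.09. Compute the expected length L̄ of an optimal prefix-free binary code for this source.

Repeatedly combine the two least-probable nodes; the expected code length is the sum of the merged weights.
merge 1/20 + 9/100 → 7/50
merge 7/50 + 3/20 → 29/100
merge 9/50 + 13/50 → 11/25
merge 27/100 + 29/100 → 14/25
merge 11/25 + 14/25 → 1
L = 7/50 + 29/100 + 11/25 + 14/25 + 1 = 243/100 = 2.43 bits/symbol.

2.43 bits/symbol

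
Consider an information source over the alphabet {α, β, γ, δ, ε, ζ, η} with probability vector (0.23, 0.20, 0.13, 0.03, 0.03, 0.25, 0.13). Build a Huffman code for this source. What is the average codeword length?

2.57 bits/symbol

Repeatedly combine the two least-probable nodes; the expected code length is the sum of the merged weights.
merge 3/100 + 3/100 → 3/50
merge 3/50 + 13/100 → 19/100
merge 13/100 + 19/100 → 8/25
merge 1/5 + 23/100 → 43/100
merge 1/4 + 8/25 → 57/100
merge 43/100 + 57/100 → 1
L = 3/50 + 19/100 + 8/25 + 43/100 + 57/100 + 1 = 257/100 = 2.57 bits/symbol.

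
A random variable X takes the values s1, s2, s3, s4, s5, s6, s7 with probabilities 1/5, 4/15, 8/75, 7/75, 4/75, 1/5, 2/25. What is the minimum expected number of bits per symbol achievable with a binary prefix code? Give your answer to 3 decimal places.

2.667 bits/symbol

Repeatedly combine the two least-probable nodes; the expected code length is the sum of the merged weights.
merge 4/75 + 2/25 → 2/15
merge 7/75 + 8/75 → 1/5
merge 2/15 + 1/5 → 1/3
merge 1/5 + 1/5 → 2/5
merge 4/15 + 1/3 → 3/5
merge 2/5 + 3/5 → 1
L = 2/15 + 1/5 + 1/3 + 2/5 + 3/5 + 1 = 8/3 ≈ 2.667 bits/symbol.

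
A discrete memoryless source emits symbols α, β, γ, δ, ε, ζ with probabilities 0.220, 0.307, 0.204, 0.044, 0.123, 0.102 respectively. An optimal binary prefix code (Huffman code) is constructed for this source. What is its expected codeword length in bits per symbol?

2.415 bits/symbol

Repeatedly combine the two least-probable nodes; the expected code length is the sum of the merged weights.
merge 11/250 + 51/500 → 73/500
merge 123/1000 + 73/500 → 269/1000
merge 51/250 + 11/50 → 53/125
merge 269/1000 + 307/1000 → 72/125
merge 53/125 + 72/125 → 1
L = 73/500 + 269/1000 + 53/125 + 72/125 + 1 = 483/200 = 2.415 bits/symbol.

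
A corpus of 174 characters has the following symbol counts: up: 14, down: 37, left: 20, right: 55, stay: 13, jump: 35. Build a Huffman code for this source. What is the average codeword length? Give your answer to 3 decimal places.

Probabilities are the counts divided by 174.
Repeatedly combine the two least-probable nodes; the expected code length is the sum of the merged weights.
merge 13/174 + 7/87 → 9/58
merge 10/87 + 9/58 → 47/174
merge 35/174 + 37/174 → 12/29
merge 47/174 + 55/174 → 17/29
merge 12/29 + 17/29 → 1
L = 9/58 + 47/174 + 12/29 + 17/29 + 1 = 211/87 ≈ 2.425 bits/symbol.

2.425 bits/symbol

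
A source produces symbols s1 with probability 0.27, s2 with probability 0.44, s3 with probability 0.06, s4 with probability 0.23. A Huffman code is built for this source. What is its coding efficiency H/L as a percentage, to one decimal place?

Entropy H = −Σ p log₂ p ≈ 1.7624 bits.
Huffman merges: 3/50+23/100→29/100; 27/100+29/100→14/25; 11/25+14/25→1. L = 37/20 ≈ 1.8500.
Efficiency = H/L = 1.7624/1.8500 = 95.3%.

95.3%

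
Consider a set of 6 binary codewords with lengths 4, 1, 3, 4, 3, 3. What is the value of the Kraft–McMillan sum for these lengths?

1

With common denominator 2^4 = 16: Σ 2^(−ℓᵢ) = 1/16 + 8/16 + 2/16 + 1/16 + 2/16 + 2/16 = 16/16 = 1.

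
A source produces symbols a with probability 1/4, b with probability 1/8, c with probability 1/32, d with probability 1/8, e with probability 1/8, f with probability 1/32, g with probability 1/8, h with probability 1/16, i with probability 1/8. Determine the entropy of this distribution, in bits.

Each probability is a power of 1/2, so log₂(1/p) is an integer.
H = Σ p·log₂(1/p) = 1/4·2 + 1/8·3 + 1/32·5 + 1/8·3 + 1/8·3 + 1/32·5 + 1/8·3 + 1/16·4 + 1/8·3 = 2.9375 bits.

2.9375 bits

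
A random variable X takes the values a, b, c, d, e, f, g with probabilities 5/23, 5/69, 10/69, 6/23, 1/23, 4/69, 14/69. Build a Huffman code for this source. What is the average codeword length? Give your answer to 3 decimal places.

2.594 bits/symbol

Repeatedly combine the two least-probable nodes; the expected code length is the sum of the merged weights.
merge 1/23 + 4/69 → 7/69
merge 5/69 + 7/69 → 4/23
merge 10/69 + 4/23 → 22/69
merge 14/69 + 5/23 → 29/69
merge 6/23 + 22/69 → 40/69
merge 29/69 + 40/69 → 1
L = 7/69 + 4/23 + 22/69 + 29/69 + 40/69 + 1 = 179/69 ≈ 2.594 bits/symbol.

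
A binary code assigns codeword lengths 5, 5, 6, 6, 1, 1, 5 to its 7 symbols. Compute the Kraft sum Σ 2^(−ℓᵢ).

With common denominator 2^6 = 64: Σ 2^(−ℓᵢ) = 2/64 + 2/64 + 1/64 + 1/64 + 32/64 + 32/64 + 2/64 = 72/64 = 1.125.

1.125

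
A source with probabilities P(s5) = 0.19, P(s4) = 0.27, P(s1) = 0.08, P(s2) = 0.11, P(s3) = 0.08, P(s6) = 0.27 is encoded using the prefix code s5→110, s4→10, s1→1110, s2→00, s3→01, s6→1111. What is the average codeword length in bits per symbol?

L̄ = Σ pᵢ·ℓᵢ = 0.19·3 + 0.27·2 + 0.08·4 + 0.11·2 + 0.08·2 + 0.27·4 = 2.89 bits/symbol.

2.89 bits/symbol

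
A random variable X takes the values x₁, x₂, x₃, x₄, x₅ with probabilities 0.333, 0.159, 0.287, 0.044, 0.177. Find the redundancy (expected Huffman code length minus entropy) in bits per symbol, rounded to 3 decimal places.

Entropy H = −Σ p log₂ p ≈ 2.1074 bits.
Huffman merges: 11/250+159/1000→203/1000; 177/1000+203/1000→19/50; 287/1000+333/1000→31/50; 19/50+31/50→1. L = 2203/1000 ≈ 2.2030.
L − H = 2.2030 − 2.1074 = 0.096 bits.

0.096 bits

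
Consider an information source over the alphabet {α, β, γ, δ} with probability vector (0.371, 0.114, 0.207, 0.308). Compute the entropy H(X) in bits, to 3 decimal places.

1.882 bits

H = −Σ pᵢ log₂ pᵢ.
−0.371·log₂(0.371) = 0.5307
−0.114·log₂(0.114) = 0.3571
−0.207·log₂(0.207) = 0.4704
−0.308·log₂(0.308) = 0.5233
Sum ≈ 1.8815 → 1.882 bits.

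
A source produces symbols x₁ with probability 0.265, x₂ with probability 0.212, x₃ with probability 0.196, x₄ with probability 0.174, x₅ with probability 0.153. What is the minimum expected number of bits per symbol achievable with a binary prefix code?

Repeatedly combine the two least-probable nodes; the expected code length is the sum of the merged weights.
merge 153/1000 + 87/500 → 327/1000
merge 49/250 + 53/250 → 51/125
merge 53/200 + 327/1000 → 74/125
merge 51/125 + 74/125 → 1
L = 327/1000 + 51/125 + 74/125 + 1 = 2327/1000 = 2.327 bits/symbol.

2.327 bits/symbol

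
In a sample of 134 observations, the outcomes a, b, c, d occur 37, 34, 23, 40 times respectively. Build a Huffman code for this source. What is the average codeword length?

2 bits/symbol

Probabilities are the counts divided by 134.
Repeatedly combine the two least-probable nodes; the expected code length is the sum of the merged weights.
merge 23/134 + 17/67 → 57/134
merge 37/134 + 20/67 → 77/134
merge 57/134 + 77/134 → 1
L = 57/134 + 77/134 + 1 = 2 bits/symbol.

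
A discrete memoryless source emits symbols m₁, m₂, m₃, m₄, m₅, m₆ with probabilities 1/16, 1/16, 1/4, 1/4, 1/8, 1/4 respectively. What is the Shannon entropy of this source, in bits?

Each probability is a power of 1/2, so log₂(1/p) is an integer.
H = Σ p·log₂(1/p) = 1/16·4 + 1/16·4 + 1/4·2 + 1/4·2 + 1/8·3 + 1/4·2 = 2.375 bits.

2.375 bits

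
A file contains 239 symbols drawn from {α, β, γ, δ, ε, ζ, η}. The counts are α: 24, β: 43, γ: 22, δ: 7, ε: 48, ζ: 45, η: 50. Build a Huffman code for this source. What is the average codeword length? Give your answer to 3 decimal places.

2.711 bits/symbol

Probabilities are the counts divided by 239.
Repeatedly combine the two least-probable nodes; the expected code length is the sum of the merged weights.
merge 7/239 + 22/239 → 29/239
merge 24/239 + 29/239 → 53/239
merge 43/239 + 45/239 → 88/239
merge 48/239 + 50/239 → 98/239
merge 53/239 + 88/239 → 141/239
merge 98/239 + 141/239 → 1
L = 29/239 + 53/239 + 88/239 + 98/239 + 141/239 + 1 = 648/239 ≈ 2.711 bits/symbol.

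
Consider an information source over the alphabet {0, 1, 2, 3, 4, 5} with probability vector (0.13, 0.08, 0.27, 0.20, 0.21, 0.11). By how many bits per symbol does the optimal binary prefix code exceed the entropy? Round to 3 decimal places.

0.038 bits

Entropy H = −Σ p log₂ p ≈ 2.4717 bits.
Huffman merges: 2/25+11/100→19/100; 13/100+19/100→8/25; 1/5+21/100→41/100; 27/100+8/25→59/100; 41/100+59/100→1. L = 251/100 ≈ 2.5100.
L − H = 2.5100 − 2.4717 = 0.038 bits.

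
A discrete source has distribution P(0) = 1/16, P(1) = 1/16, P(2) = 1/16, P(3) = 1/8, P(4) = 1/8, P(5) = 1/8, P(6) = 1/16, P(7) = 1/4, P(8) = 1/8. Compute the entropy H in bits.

3 bits

Each probability is a power of 1/2, so log₂(1/p) is an integer.
H = Σ p·log₂(1/p) = 1/16·4 + 1/16·4 + 1/16·4 + 1/8·3 + 1/8·3 + 1/8·3 + 1/16·4 + 1/4·2 + 1/8·3 = 3 bits.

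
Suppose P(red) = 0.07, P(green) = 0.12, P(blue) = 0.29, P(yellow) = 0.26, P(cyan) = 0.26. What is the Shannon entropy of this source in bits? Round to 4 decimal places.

2.1641 bits

H = −Σ pᵢ log₂ pᵢ.
−0.07·log₂(0.07) = 0.2686
−0.12·log₂(0.12) = 0.3671
−0.29·log₂(0.29) = 0.5179
−0.26·log₂(0.26) = 0.5053
−0.26·log₂(0.26) = 0.5053
Sum ≈ 2.1641 → 2.1641 bits.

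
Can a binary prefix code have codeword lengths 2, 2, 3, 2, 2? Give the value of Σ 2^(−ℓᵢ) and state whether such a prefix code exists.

With common denominator 2^3 = 8: Σ 2^(−ℓᵢ) = 2/8 + 2/8 + 1/8 + 2/8 + 2/8 = 9/8 = 1.125.
Kraft's inequality requires Σ ≤ 1; here Σ = 1.125 > 1, so no such prefix code exists.

1.125; no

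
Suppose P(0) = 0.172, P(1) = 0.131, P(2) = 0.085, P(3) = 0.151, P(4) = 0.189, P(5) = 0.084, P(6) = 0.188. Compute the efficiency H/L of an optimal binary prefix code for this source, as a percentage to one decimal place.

Entropy H = −Σ p log₂ p ≈ 2.7428 bits.
Huffman merges: 21/250+17/200→169/1000; 131/1000+151/1000→141/500; 169/1000+43/250→341/1000; 47/250+189/1000→377/1000; 141/500+341/1000→623/1000; 377/1000+623/1000→1. L = 349/125 ≈ 2.7920.
Efficiency = H/L = 2.7428/2.7920 = 98.2%.

98.2%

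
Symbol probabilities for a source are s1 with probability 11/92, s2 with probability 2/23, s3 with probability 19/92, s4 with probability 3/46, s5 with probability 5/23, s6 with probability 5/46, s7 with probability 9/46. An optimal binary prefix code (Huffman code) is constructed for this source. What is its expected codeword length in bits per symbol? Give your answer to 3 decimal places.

Repeatedly combine the two least-probable nodes; the expected code length is the sum of the merged weights.
merge 3/46 + 2/23 → 7/46
merge 5/46 + 11/92 → 21/92
merge 7/46 + 9/46 → 8/23
merge 19/92 + 5/23 → 39/92
merge 21/92 + 8/23 → 53/92
merge 39/92 + 53/92 → 1
L = 7/46 + 21/92 + 8/23 + 39/92 + 53/92 + 1 = 251/92 ≈ 2.728 bits/symbol.

2.728 bits/symbol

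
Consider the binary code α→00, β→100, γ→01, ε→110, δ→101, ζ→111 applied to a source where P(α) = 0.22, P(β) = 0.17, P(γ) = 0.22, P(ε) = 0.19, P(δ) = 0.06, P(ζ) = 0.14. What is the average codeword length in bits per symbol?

2.56 bits/symbol

L̄ = Σ pᵢ·ℓᵢ = 0.22·2 + 0.17·3 + 0.22·2 + 0.19·3 + 0.06·3 + 0.14·3 = 2.56 bits/symbol.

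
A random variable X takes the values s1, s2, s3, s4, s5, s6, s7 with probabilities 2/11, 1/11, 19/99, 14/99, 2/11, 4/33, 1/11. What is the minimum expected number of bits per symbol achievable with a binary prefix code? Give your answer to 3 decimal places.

2.808 bits/symbol

Repeatedly combine the two least-probable nodes; the expected code length is the sum of the merged weights.
merge 1/11 + 1/11 → 2/11
merge 4/33 + 14/99 → 26/99
merge 2/11 + 2/11 → 4/11
merge 2/11 + 19/99 → 37/99
merge 26/99 + 4/11 → 62/99
merge 37/99 + 62/99 → 1
L = 2/11 + 26/99 + 4/11 + 37/99 + 62/99 + 1 = 278/99 ≈ 2.808 bits/symbol.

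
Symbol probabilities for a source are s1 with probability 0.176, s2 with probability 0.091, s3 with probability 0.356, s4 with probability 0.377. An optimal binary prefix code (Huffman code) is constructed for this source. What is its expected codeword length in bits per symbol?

Repeatedly combine the two least-probable nodes; the expected code length is the sum of the merged weights.
merge 91/1000 + 22/125 → 267/1000
merge 267/1000 + 89/250 → 623/1000
merge 377/1000 + 623/1000 → 1
L = 267/1000 + 623/1000 + 1 = 189/100 = 1.89 bits/symbol.

1.89 bits/symbol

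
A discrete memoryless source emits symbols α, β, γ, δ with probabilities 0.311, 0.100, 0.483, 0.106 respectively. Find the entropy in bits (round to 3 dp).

H = −Σ pᵢ log₂ pᵢ.
−0.311·log₂(0.311) = 0.5240
−0.100·log₂(0.100) = 0.3322
−0.483·log₂(0.483) = 0.5071
−0.106·log₂(0.106) = 0.3432
Sum ≈ 1.7065 → 1.707 bits.

1.707 bits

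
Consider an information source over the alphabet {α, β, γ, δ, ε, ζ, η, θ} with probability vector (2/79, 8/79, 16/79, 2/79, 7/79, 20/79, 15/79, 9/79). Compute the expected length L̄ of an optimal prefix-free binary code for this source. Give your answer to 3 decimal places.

2.734 bits/symbol

Repeatedly combine the two least-probable nodes; the expected code length is the sum of the merged weights.
merge 2/79 + 2/79 → 4/79
merge 4/79 + 7/79 → 11/79
merge 8/79 + 9/79 → 17/79
merge 11/79 + 15/79 → 26/79
merge 16/79 + 17/79 → 33/79
merge 20/79 + 26/79 → 46/79
merge 33/79 + 46/79 → 1
L = 4/79 + 11/79 + 17/79 + 26/79 + 33/79 + 46/79 + 1 = 216/79 ≈ 2.734 bits/symbol.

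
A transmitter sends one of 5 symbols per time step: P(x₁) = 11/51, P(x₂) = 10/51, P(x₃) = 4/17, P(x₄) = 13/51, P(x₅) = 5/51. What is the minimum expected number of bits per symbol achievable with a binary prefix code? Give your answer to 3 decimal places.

2.294 bits/symbol

Repeatedly combine the two least-probable nodes; the expected code length is the sum of the merged weights.
merge 5/51 + 10/51 → 5/17
merge 11/51 + 4/17 → 23/51
merge 13/51 + 5/17 → 28/51
merge 23/51 + 28/51 → 1
L = 5/17 + 23/51 + 28/51 + 1 = 39/17 ≈ 2.294 bits/symbol.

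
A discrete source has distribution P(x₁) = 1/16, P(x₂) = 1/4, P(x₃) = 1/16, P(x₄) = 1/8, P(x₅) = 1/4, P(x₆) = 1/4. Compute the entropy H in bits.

Each probability is a power of 1/2, so log₂(1/p) is an integer.
H = Σ p·log₂(1/p) = 1/16·4 + 1/4·2 + 1/16·4 + 1/8·3 + 1/4·2 + 1/4·2 = 2.375 bits.

2.375 bits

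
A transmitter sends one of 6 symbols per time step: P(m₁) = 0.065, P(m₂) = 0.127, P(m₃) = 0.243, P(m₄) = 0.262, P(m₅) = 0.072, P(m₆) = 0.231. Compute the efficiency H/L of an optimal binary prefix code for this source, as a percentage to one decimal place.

99.9%

Entropy H = −Σ p log₂ p ≈ 2.3983 bits.
Huffman merges: 13/200+9/125→137/1000; 127/1000+137/1000→33/125; 231/1000+243/1000→237/500; 131/500+33/125→263/500; 237/500+263/500→1. L = 2401/1000 ≈ 2.4010.
Efficiency = H/L = 2.3983/2.4010 = 99.9%.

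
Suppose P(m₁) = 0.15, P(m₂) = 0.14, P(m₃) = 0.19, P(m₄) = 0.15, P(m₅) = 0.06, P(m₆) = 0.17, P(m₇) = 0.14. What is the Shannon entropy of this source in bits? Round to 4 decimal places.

H = −Σ pᵢ log₂ pᵢ.
−0.15·log₂(0.15) = 0.4105
−0.14·log₂(0.14) = 0.3971
−0.19·log₂(0.19) = 0.4552
−0.15·log₂(0.15) = 0.4105
−0.06·log₂(0.06) = 0.2435
−0.17·log₂(0.17) = 0.4346
−0.14·log₂(0.14) = 0.3971
Sum ≈ 2.7487 → 2.7487 bits.

2.7487 bits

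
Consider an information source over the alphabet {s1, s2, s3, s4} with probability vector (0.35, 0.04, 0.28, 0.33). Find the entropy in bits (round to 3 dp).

1.758 bits

H = −Σ pᵢ log₂ pᵢ.
−0.35·log₂(0.35) = 0.5301
−0.04·log₂(0.04) = 0.1858
−0.28·log₂(0.28) = 0.5142
−0.33·log₂(0.33) = 0.5278
Sum ≈ 1.7579 → 1.758 bits.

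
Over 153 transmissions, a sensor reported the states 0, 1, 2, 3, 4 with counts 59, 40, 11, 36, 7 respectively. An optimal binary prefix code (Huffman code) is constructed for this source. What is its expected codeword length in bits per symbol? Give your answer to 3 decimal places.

Probabilities are the counts divided by 153.
Repeatedly combine the two least-probable nodes; the expected code length is the sum of the merged weights.
merge 7/153 + 11/153 → 2/17
merge 2/17 + 4/17 → 6/17
merge 40/153 + 6/17 → 94/153
merge 59/153 + 94/153 → 1
L = 2/17 + 6/17 + 94/153 + 1 = 319/153 ≈ 2.085 bits/symbol.

2.085 bits/symbol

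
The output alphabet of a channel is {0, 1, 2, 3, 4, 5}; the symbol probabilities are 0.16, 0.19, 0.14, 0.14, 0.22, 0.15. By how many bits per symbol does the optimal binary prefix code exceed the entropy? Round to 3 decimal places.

0.026 bits

Entropy H = −Σ p log₂ p ≈ 2.5636 bits.
Huffman merges: 7/50+7/50→7/25; 3/20+4/25→31/100; 19/100+11/50→41/100; 7/25+31/100→59/100; 41/100+59/100→1. L = 259/100 ≈ 2.5900.
L − H = 2.5900 − 2.5636 = 0.026 bits.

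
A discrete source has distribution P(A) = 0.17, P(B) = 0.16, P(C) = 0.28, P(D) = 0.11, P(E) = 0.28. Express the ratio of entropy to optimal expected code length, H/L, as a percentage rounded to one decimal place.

Entropy H = −Σ p log₂ p ≈ 2.2363 bits.
Huffman merges: 11/100+4/25→27/100; 17/100+27/100→11/25; 7/25+7/25→14/25; 11/25+14/25→1. L = 227/100 ≈ 2.2700.
Efficiency = H/L = 2.2363/2.2700 = 98.5%.

98.5%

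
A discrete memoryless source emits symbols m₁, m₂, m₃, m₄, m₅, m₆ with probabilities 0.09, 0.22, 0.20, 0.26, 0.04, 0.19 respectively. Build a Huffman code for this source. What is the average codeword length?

2.45 bits/symbol

Repeatedly combine the two least-probable nodes; the expected code length is the sum of the merged weights.
merge 1/25 + 9/100 → 13/100
merge 13/100 + 19/100 → 8/25
merge 1/5 + 11/50 → 21/50
merge 13/50 + 8/25 → 29/50
merge 21/50 + 29/50 → 1
L = 13/100 + 8/25 + 21/50 + 29/50 + 1 = 49/20 = 2.45 bits/symbol.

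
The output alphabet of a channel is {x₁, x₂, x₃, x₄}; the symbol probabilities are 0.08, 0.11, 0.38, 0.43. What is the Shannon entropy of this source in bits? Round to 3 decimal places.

H = −Σ pᵢ log₂ pᵢ.
−0.08·log₂(0.08) = 0.2915
−0.11·log₂(0.11) = 0.3503
−0.38·log₂(0.38) = 0.5305
−0.43·log₂(0.43) = 0.5236
Sum ≈ 1.6958 → 1.696 bits.

1.696 bits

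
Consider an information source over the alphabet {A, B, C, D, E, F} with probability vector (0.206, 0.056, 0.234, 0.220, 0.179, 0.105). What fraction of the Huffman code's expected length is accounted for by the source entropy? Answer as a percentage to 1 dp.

98.3%

Entropy H = −Σ p log₂ p ≈ 2.4590 bits.
Huffman merges: 7/125+21/200→161/1000; 161/1000+179/1000→17/50; 103/500+11/50→213/500; 117/500+17/50→287/500; 213/500+287/500→1. L = 2501/1000 ≈ 2.5010.
Efficiency = H/L = 2.4590/2.5010 = 98.3%.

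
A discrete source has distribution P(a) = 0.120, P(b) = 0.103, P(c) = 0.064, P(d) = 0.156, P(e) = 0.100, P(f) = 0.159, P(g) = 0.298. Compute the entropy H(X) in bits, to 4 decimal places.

H = −Σ pᵢ log₂ pᵢ.
−0.120·log₂(0.120) = 0.3671
−0.103·log₂(0.103) = 0.3378
−0.064·log₂(0.064) = 0.2538
−0.156·log₂(0.156) = 0.4181
−0.100·log₂(0.100) = 0.3322
−0.159·log₂(0.159) = 0.4218
−0.298·log₂(0.298) = 0.5205
Sum ≈ 2.6513 → 2.6513 bits.

2.6513 bits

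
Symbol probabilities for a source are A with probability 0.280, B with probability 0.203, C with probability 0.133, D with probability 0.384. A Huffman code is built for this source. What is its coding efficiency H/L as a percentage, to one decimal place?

97.3%

Entropy H = −Σ p log₂ p ≈ 1.8985 bits.
Huffman merges: 133/1000+203/1000→42/125; 7/25+42/125→77/125; 48/125+77/125→1. L = 244/125 ≈ 1.9520.
Efficiency = H/L = 1.8985/1.9520 = 97.3%.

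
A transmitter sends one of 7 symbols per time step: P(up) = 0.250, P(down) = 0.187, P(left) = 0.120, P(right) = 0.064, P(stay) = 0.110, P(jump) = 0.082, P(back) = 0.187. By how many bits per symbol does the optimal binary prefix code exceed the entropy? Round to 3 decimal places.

Entropy H = −Σ p log₂ p ≈ 2.6717 bits.
Huffman merges: 8/125+41/500→73/500; 11/100+3/25→23/100; 73/500+187/1000→333/1000; 187/1000+23/100→417/1000; 1/4+333/1000→583/1000; 417/1000+583/1000→1. L = 2709/1000 ≈ 2.7090.
L − H = 2.7090 − 2.6717 = 0.037 bits.

0.037 bits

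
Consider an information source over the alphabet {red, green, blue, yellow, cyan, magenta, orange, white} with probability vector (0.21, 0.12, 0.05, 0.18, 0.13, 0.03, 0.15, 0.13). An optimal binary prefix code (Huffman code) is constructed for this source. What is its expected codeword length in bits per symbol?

Repeatedly combine the two least-probable nodes; the expected code length is the sum of the merged weights.
merge 3/100 + 1/20 → 2/25
merge 2/25 + 3/25 → 1/5
merge 13/100 + 13/100 → 13/50
merge 3/20 + 9/50 → 33/100
merge 1/5 + 21/100 → 41/100
merge 13/50 + 33/100 → 59/100
merge 41/100 + 59/100 → 1
L = 2/25 + 1/5 + 13/50 + 33/100 + 41/100 + 59/100 + 1 = 287/100 = 2.87 bits/symbol.

2.87 bits/symbol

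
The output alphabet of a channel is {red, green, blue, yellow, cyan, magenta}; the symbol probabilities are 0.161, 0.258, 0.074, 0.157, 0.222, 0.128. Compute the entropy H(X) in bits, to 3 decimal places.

H = −Σ pᵢ log₂ pᵢ.
−0.161·log₂(0.161) = 0.4242
−0.258·log₂(0.258) = 0.5043
−0.074·log₂(0.074) = 0.2780
−0.157·log₂(0.157) = 0.4194
−0.222·log₂(0.222) = 0.4820
−0.128·log₂(0.128) = 0.3796
Sum ≈ 2.4875 → 2.487 bits.

2.487 bits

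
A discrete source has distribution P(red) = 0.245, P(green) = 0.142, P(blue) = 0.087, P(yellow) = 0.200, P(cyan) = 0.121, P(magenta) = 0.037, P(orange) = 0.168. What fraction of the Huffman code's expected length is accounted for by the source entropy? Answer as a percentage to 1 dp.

Entropy H = −Σ p log₂ p ≈ 2.6449 bits.
Huffman merges: 37/1000+87/1000→31/250; 121/1000+31/250→49/200; 71/500+21/125→31/100; 1/5+49/200→89/200; 49/200+31/100→111/200; 89/200+111/200→1. L = 2679/1000 ≈ 2.6790.
Efficiency = H/L = 2.6449/2.6790 = 98.7%.

98.7%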